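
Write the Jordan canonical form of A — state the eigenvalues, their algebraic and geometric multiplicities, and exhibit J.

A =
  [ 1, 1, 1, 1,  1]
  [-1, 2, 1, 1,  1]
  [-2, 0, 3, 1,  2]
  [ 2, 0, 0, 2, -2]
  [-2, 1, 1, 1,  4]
J_2(2) ⊕ J_1(2) ⊕ J_1(3) ⊕ J_1(3)

The characteristic polynomial is
  det(x·I − A) = x^5 - 12*x^4 + 57*x^3 - 134*x^2 + 156*x - 72 = (x - 3)^2*(x - 2)^3

Eigenvalues and multiplicities (the geometric multiplicity of λ is n − rank(A − λI), which equals the number of Jordan blocks for λ):
  λ = 2: algebraic multiplicity = 3, geometric multiplicity = 2
  λ = 3: algebraic multiplicity = 2, geometric multiplicity = 2

Determining the block sizes for each eigenvalue:
  λ = 2: 2 blocks summing to 3 forces exactly one block of size 2 and the rest size 1 → block sizes [2, 1]
  λ = 3: gm = am = 2, so every block has size 1 → block sizes [1, 1]

Assembling the blocks gives a Jordan form
J =
  [2, 1, 0, 0, 0]
  [0, 2, 0, 0, 0]
  [0, 0, 2, 0, 0]
  [0, 0, 0, 3, 0]
  [0, 0, 0, 0, 3]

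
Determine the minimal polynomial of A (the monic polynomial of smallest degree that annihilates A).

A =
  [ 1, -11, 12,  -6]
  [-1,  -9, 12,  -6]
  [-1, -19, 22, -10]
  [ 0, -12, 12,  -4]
x^3 - 8*x^2 + 20*x - 16

The characteristic polynomial is χ_A(x) = (x - 4)*(x - 2)^3, so the eigenvalues are known. The minimal polynomial is
  m_A(x) = Π_λ (x − λ)^{k_λ}
where k_λ is the size of the *largest* Jordan block for λ (equivalently, the smallest k with (A − λI)^k v = 0 for every generalised eigenvector v of λ).

  λ = 2: largest Jordan block has size 2, contributing (x − 2)^2
  λ = 4: largest Jordan block has size 1, contributing (x − 4)

So m_A(x) = (x - 4)*(x - 2)^2 = x^3 - 8*x^2 + 20*x - 16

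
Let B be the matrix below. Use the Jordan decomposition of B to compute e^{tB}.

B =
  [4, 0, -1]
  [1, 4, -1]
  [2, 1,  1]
e^{tB} =
  [-t^2*exp(3*t)/2 + t*exp(3*t) + exp(3*t), -t^2*exp(3*t)/2, t^2*exp(3*t)/2 - t*exp(3*t)]
  [t*exp(3*t), t*exp(3*t) + exp(3*t), -t*exp(3*t)]
  [-t^2*exp(3*t)/2 + 2*t*exp(3*t), -t^2*exp(3*t)/2 + t*exp(3*t), t^2*exp(3*t)/2 - 2*t*exp(3*t) + exp(3*t)]

Strategy: write B = P · J · P⁻¹ where J is a Jordan canonical form, so e^{tB} = P · e^{tJ} · P⁻¹, and e^{tJ} can be computed block-by-block.

B has Jordan form
J =
  [3, 1, 0]
  [0, 3, 1]
  [0, 0, 3]
(up to reordering of blocks).

Per-block formulas:
  For a 3×3 Jordan block J_3(3): exp(t · J_3(3)) = e^(3t)·(I + t·N + (t^2/2)·N^2), where N is the 3×3 nilpotent shift.

After assembling e^{tJ} and conjugating by P, we get:

e^{tB} =
  [-t^2*exp(3*t)/2 + t*exp(3*t) + exp(3*t), -t^2*exp(3*t)/2, t^2*exp(3*t)/2 - t*exp(3*t)]
  [t*exp(3*t), t*exp(3*t) + exp(3*t), -t*exp(3*t)]
  [-t^2*exp(3*t)/2 + 2*t*exp(3*t), -t^2*exp(3*t)/2 + t*exp(3*t), t^2*exp(3*t)/2 - 2*t*exp(3*t) + exp(3*t)]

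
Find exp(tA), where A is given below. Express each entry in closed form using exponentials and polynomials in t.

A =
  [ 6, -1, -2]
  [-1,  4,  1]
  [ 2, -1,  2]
e^{tA} =
  [t^2*exp(4*t)/2 + 2*t*exp(4*t) + exp(4*t), -t*exp(4*t), -t^2*exp(4*t)/2 - 2*t*exp(4*t)]
  [-t*exp(4*t), exp(4*t), t*exp(4*t)]
  [t^2*exp(4*t)/2 + 2*t*exp(4*t), -t*exp(4*t), -t^2*exp(4*t)/2 - 2*t*exp(4*t) + exp(4*t)]

Strategy: write A = P · J · P⁻¹ where J is a Jordan canonical form, so e^{tA} = P · e^{tJ} · P⁻¹, and e^{tJ} can be computed block-by-block.

A has Jordan form
J =
  [4, 1, 0]
  [0, 4, 1]
  [0, 0, 4]
(up to reordering of blocks).

Per-block formulas:
  For a 3×3 Jordan block J_3(4): exp(t · J_3(4)) = e^(4t)·(I + t·N + (t^2/2)·N^2), where N is the 3×3 nilpotent shift.

After assembling e^{tJ} and conjugating by P, we get:

e^{tA} =
  [t^2*exp(4*t)/2 + 2*t*exp(4*t) + exp(4*t), -t*exp(4*t), -t^2*exp(4*t)/2 - 2*t*exp(4*t)]
  [-t*exp(4*t), exp(4*t), t*exp(4*t)]
  [t^2*exp(4*t)/2 + 2*t*exp(4*t), -t*exp(4*t), -t^2*exp(4*t)/2 - 2*t*exp(4*t) + exp(4*t)]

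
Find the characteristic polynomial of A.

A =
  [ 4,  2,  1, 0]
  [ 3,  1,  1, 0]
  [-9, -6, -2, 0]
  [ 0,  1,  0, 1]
x^4 - 4*x^3 + 6*x^2 - 4*x + 1

Expanding det(x·I − A) (e.g. by cofactor expansion or by noting that A is similar to its Jordan form J, which has the same characteristic polynomial as A) gives
  χ_A(x) = x^4 - 4*x^3 + 6*x^2 - 4*x + 1
which factors as (x - 1)^4. The eigenvalues (with algebraic multiplicities) are λ = 1 with multiplicity 4.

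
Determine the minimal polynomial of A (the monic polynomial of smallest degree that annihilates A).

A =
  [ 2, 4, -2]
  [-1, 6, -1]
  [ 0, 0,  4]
x^2 - 8*x + 16

The characteristic polynomial is χ_A(x) = (x - 4)^3, so the eigenvalues are known. The minimal polynomial is
  m_A(x) = Π_λ (x − λ)^{k_λ}
where k_λ is the size of the *largest* Jordan block for λ (equivalently, the smallest k with (A − λI)^k v = 0 for every generalised eigenvector v of λ).

  λ = 4: largest Jordan block has size 2, contributing (x − 4)^2

So m_A(x) = (x - 4)^2 = x^2 - 8*x + 16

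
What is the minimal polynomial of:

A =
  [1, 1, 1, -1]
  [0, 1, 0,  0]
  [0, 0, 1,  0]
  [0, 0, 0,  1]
x^2 - 2*x + 1

The characteristic polynomial is χ_A(x) = (x - 1)^4, so the eigenvalues are known. The minimal polynomial is
  m_A(x) = Π_λ (x − λ)^{k_λ}
where k_λ is the size of the *largest* Jordan block for λ (equivalently, the smallest k with (A − λI)^k v = 0 for every generalised eigenvector v of λ).

  λ = 1: largest Jordan block has size 2, contributing (x − 1)^2

So m_A(x) = (x - 1)^2 = x^2 - 2*x + 1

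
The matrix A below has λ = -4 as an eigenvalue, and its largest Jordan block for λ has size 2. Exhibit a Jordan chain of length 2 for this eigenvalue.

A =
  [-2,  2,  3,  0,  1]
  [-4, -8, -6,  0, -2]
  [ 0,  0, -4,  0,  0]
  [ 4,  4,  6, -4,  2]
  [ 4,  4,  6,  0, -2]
A Jordan chain for λ = -4 of length 2:
v_1 = (2, -4, 0, 4, 4)ᵀ
v_2 = (1, 0, 0, 0, 0)ᵀ

Let N = A − (-4)·I. We want v_2 with N^2 v_2 = 0 but N^1 v_2 ≠ 0; then v_{j-1} := N · v_j for j = 2, …, 2.

Pick v_2 = (1, 0, 0, 0, 0)ᵀ.
Then v_1 = N · v_2 = (2, -4, 0, 4, 4)ᵀ.

Sanity check: (A − (-4)·I) v_1 = (0, 0, 0, 0, 0)ᵀ = 0. ✓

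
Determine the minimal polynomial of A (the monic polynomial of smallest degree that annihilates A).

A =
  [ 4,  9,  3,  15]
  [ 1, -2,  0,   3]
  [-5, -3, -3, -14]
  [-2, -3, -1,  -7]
x^2 + 4*x + 4

The characteristic polynomial is χ_A(x) = (x + 2)^4, so the eigenvalues are known. The minimal polynomial is
  m_A(x) = Π_λ (x − λ)^{k_λ}
where k_λ is the size of the *largest* Jordan block for λ (equivalently, the smallest k with (A − λI)^k v = 0 for every generalised eigenvector v of λ).

  λ = -2: largest Jordan block has size 2, contributing (x + 2)^2

So m_A(x) = (x + 2)^2 = x^2 + 4*x + 4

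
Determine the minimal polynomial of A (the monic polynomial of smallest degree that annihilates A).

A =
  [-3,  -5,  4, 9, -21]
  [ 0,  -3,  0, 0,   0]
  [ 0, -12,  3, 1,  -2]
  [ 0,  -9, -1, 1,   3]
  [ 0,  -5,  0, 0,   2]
x^4 - 3*x^3 - 6*x^2 + 28*x - 24

The characteristic polynomial is χ_A(x) = (x - 2)^3*(x + 3)^2, so the eigenvalues are known. The minimal polynomial is
  m_A(x) = Π_λ (x − λ)^{k_λ}
where k_λ is the size of the *largest* Jordan block for λ (equivalently, the smallest k with (A − λI)^k v = 0 for every generalised eigenvector v of λ).

  λ = -3: largest Jordan block has size 1, contributing (x + 3)
  λ = 2: largest Jordan block has size 3, contributing (x − 2)^3

So m_A(x) = (x - 2)^3*(x + 3) = x^4 - 3*x^3 - 6*x^2 + 28*x - 24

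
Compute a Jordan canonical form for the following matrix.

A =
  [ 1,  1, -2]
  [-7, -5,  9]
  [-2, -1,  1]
J_3(-1)

The characteristic polynomial is
  det(x·I − A) = x^3 + 3*x^2 + 3*x + 1 = (x + 1)^3

Eigenvalues and multiplicities (the geometric multiplicity of λ is n − rank(A − λI), which equals the number of Jordan blocks for λ):
  λ = -1: algebraic multiplicity = 3, geometric multiplicity = 1

Determining the block sizes for each eigenvalue:
  λ = -1: one block (gm = 1), so the single block has size am = 3 → block sizes [3]

Assembling the blocks gives a Jordan form
J =
  [-1,  1,  0]
  [ 0, -1,  1]
  [ 0,  0, -1]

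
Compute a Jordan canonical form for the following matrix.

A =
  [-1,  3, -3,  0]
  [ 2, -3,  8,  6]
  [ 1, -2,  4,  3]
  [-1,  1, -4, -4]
J_3(-1) ⊕ J_1(-1)

The characteristic polynomial is
  det(x·I − A) = x^4 + 4*x^3 + 6*x^2 + 4*x + 1 = (x + 1)^4

Eigenvalues and multiplicities (the geometric multiplicity of λ is n − rank(A − λI), which equals the number of Jordan blocks for λ):
  λ = -1: algebraic multiplicity = 4, geometric multiplicity = 2

Determining the block sizes for each eigenvalue:
  λ = -1: with am = 4 and gm = 2, the partition is not yet determined (e.g. several partitions of 4 into 2 parts exist). Let N = A − (-1)·I. Computing rank(N^1) = 2, rank(N^2) = 1, rank(N^3) = 0; the number of blocks of size ≥ j is rank(N^{j−1}) − rank(N^j), giving [2, 1, 1]. So we have 1 block(s) of size 3, 1 block(s) of size 1 → block sizes [3, 1]

Assembling the blocks gives a Jordan form
J =
  [-1,  1,  0,  0]
  [ 0, -1,  1,  0]
  [ 0,  0, -1,  0]
  [ 0,  0,  0, -1]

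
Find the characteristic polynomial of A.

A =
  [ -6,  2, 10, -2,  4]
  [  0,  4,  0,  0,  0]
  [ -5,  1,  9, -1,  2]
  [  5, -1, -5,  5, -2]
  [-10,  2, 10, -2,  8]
x^5 - 20*x^4 + 160*x^3 - 640*x^2 + 1280*x - 1024

Expanding det(x·I − A) (e.g. by cofactor expansion or by noting that A is similar to its Jordan form J, which has the same characteristic polynomial as A) gives
  χ_A(x) = x^5 - 20*x^4 + 160*x^3 - 640*x^2 + 1280*x - 1024
which factors as (x - 4)^5. The eigenvalues (with algebraic multiplicities) are λ = 4 with multiplicity 5.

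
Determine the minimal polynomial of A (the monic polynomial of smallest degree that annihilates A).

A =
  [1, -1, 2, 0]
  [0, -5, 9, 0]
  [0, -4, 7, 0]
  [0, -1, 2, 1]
x^3 - 3*x^2 + 3*x - 1

The characteristic polynomial is χ_A(x) = (x - 1)^4, so the eigenvalues are known. The minimal polynomial is
  m_A(x) = Π_λ (x − λ)^{k_λ}
where k_λ is the size of the *largest* Jordan block for λ (equivalently, the smallest k with (A − λI)^k v = 0 for every generalised eigenvector v of λ).

  λ = 1: largest Jordan block has size 3, contributing (x − 1)^3

So m_A(x) = (x - 1)^3 = x^3 - 3*x^2 + 3*x - 1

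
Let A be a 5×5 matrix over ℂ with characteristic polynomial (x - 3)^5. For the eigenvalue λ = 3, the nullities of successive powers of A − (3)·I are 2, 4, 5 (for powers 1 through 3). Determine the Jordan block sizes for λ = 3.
Block sizes for λ = 3: [3, 2]

From the dimensions of kernels of powers, the number of Jordan blocks of size at least j is d_j − d_{j−1} where d_j = dim ker(N^j) (with d_0 = 0). Computing the differences gives [2, 2, 1].
The number of blocks of size exactly k is (#blocks of size ≥ k) − (#blocks of size ≥ k + 1), so the partition is: 1 block(s) of size 2, 1 block(s) of size 3.
In nonincreasing order the block sizes are [3, 2].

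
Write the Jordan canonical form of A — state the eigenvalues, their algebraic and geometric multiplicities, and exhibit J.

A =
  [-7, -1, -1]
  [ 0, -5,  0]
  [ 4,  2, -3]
J_2(-5) ⊕ J_1(-5)

The characteristic polynomial is
  det(x·I − A) = x^3 + 15*x^2 + 75*x + 125 = (x + 5)^3

Eigenvalues and multiplicities (the geometric multiplicity of λ is n − rank(A − λI), which equals the number of Jordan blocks for λ):
  λ = -5: algebraic multiplicity = 3, geometric multiplicity = 2

Determining the block sizes for each eigenvalue:
  λ = -5: 2 blocks summing to 3 forces exactly one block of size 2 and the rest size 1 → block sizes [2, 1]

Assembling the blocks gives a Jordan form
J =
  [-5,  1,  0]
  [ 0, -5,  0]
  [ 0,  0, -5]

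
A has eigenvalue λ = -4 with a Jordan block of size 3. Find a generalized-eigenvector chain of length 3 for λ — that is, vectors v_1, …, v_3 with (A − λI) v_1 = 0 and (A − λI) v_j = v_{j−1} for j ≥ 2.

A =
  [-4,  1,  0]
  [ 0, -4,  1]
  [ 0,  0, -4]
A Jordan chain for λ = -4 of length 3:
v_1 = (1, 0, 0)ᵀ
v_2 = (0, 1, 0)ᵀ
v_3 = (0, 0, 1)ᵀ

Let N = A − (-4)·I. We want v_3 with N^3 v_3 = 0 but N^2 v_3 ≠ 0; then v_{j-1} := N · v_j for j = 3, …, 2.

Pick v_3 = (0, 0, 1)ᵀ.
Then v_2 = N · v_3 = (0, 1, 0)ᵀ.
Then v_1 = N · v_2 = (1, 0, 0)ᵀ.

Sanity check: (A − (-4)·I) v_1 = (0, 0, 0)ᵀ = 0. ✓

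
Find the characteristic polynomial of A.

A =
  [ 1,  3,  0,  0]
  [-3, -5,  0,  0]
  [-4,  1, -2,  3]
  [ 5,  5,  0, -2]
x^4 + 8*x^3 + 24*x^2 + 32*x + 16

Expanding det(x·I − A) (e.g. by cofactor expansion or by noting that A is similar to its Jordan form J, which has the same characteristic polynomial as A) gives
  χ_A(x) = x^4 + 8*x^3 + 24*x^2 + 32*x + 16
which factors as (x + 2)^4. The eigenvalues (with algebraic multiplicities) are λ = -2 with multiplicity 4.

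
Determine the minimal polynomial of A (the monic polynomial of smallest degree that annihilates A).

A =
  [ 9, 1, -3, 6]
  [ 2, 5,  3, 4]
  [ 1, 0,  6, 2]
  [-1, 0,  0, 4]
x^3 - 18*x^2 + 108*x - 216

The characteristic polynomial is χ_A(x) = (x - 6)^4, so the eigenvalues are known. The minimal polynomial is
  m_A(x) = Π_λ (x − λ)^{k_λ}
where k_λ is the size of the *largest* Jordan block for λ (equivalently, the smallest k with (A − λI)^k v = 0 for every generalised eigenvector v of λ).

  λ = 6: largest Jordan block has size 3, contributing (x − 6)^3

So m_A(x) = (x - 6)^3 = x^3 - 18*x^2 + 108*x - 216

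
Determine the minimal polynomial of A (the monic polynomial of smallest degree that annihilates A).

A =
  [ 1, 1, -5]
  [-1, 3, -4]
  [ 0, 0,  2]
x^3 - 6*x^2 + 12*x - 8

The characteristic polynomial is χ_A(x) = (x - 2)^3, so the eigenvalues are known. The minimal polynomial is
  m_A(x) = Π_λ (x − λ)^{k_λ}
where k_λ is the size of the *largest* Jordan block for λ (equivalently, the smallest k with (A − λI)^k v = 0 for every generalised eigenvector v of λ).

  λ = 2: largest Jordan block has size 3, contributing (x − 2)^3

So m_A(x) = (x - 2)^3 = x^3 - 6*x^2 + 12*x - 8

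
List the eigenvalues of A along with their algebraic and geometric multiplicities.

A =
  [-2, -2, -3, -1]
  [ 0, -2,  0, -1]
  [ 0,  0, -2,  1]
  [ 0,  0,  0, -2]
λ = -2: alg = 4, geom = 2

Step 1 — factor the characteristic polynomial to read off the algebraic multiplicities:
  χ_A(x) = (x + 2)^4

Step 2 — compute geometric multiplicities via the rank-nullity identity g(λ) = n − rank(A − λI):
  rank(A − (-2)·I) = 2, so dim ker(A − (-2)·I) = n − 2 = 2

Summary:
  λ = -2: algebraic multiplicity = 4, geometric multiplicity = 2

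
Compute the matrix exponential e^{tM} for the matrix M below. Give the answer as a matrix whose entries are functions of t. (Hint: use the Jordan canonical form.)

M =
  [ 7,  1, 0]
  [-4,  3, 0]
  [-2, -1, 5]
e^{tM} =
  [2*t*exp(5*t) + exp(5*t), t*exp(5*t), 0]
  [-4*t*exp(5*t), -2*t*exp(5*t) + exp(5*t), 0]
  [-2*t*exp(5*t), -t*exp(5*t), exp(5*t)]

Strategy: write M = P · J · P⁻¹ where J is a Jordan canonical form, so e^{tM} = P · e^{tJ} · P⁻¹, and e^{tJ} can be computed block-by-block.

M has Jordan form
J =
  [5, 1, 0]
  [0, 5, 0]
  [0, 0, 5]
(up to reordering of blocks).

Per-block formulas:
  For a 2×2 Jordan block J_2(5): exp(t · J_2(5)) = e^(5t)·(I + t·N), where N is the 2×2 nilpotent shift.
  For a 1×1 block at λ = 5: exp(t · [5]) = [e^(5t)].

After assembling e^{tJ} and conjugating by P, we get:

e^{tM} =
  [2*t*exp(5*t) + exp(5*t), t*exp(5*t), 0]
  [-4*t*exp(5*t), -2*t*exp(5*t) + exp(5*t), 0]
  [-2*t*exp(5*t), -t*exp(5*t), exp(5*t)]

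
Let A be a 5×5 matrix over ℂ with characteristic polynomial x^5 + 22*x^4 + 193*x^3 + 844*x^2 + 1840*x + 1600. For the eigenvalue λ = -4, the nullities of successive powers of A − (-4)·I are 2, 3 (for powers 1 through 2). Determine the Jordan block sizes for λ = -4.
Block sizes for λ = -4: [2, 1]

From the dimensions of kernels of powers, the number of Jordan blocks of size at least j is d_j − d_{j−1} where d_j = dim ker(N^j) (with d_0 = 0). Computing the differences gives [2, 1].
The number of blocks of size exactly k is (#blocks of size ≥ k) − (#blocks of size ≥ k + 1), so the partition is: 1 block(s) of size 1, 1 block(s) of size 2.
In nonincreasing order the block sizes are [2, 1].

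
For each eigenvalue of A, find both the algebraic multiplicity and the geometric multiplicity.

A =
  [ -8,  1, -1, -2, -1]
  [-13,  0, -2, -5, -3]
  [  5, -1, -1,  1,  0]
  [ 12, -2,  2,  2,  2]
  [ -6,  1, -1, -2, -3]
λ = -2: alg = 5, geom = 3

Step 1 — factor the characteristic polynomial to read off the algebraic multiplicities:
  χ_A(x) = (x + 2)^5

Step 2 — compute geometric multiplicities via the rank-nullity identity g(λ) = n − rank(A − λI):
  rank(A − (-2)·I) = 2, so dim ker(A − (-2)·I) = n − 2 = 3

Summary:
  λ = -2: algebraic multiplicity = 5, geometric multiplicity = 3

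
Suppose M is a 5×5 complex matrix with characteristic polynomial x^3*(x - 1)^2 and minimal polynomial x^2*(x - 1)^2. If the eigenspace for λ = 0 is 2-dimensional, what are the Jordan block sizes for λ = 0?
Block sizes for λ = 0: [2, 1]

Step 1 — from the characteristic polynomial, algebraic multiplicity of λ = 0 is 3. From dim ker(M − (0)·I) = 2, there are exactly 2 Jordan blocks for λ = 0.
Step 2 — from the minimal polynomial, the factor (x − 0)^2 tells us the largest block for λ = 0 has size 2.
Step 3 — with total size 3, 2 blocks, and largest block 2, the block sizes (in nonincreasing order) are [2, 1].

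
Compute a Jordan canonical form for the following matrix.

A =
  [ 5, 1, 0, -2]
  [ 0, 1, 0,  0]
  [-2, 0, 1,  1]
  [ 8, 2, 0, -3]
J_2(1) ⊕ J_2(1)

The characteristic polynomial is
  det(x·I − A) = x^4 - 4*x^3 + 6*x^2 - 4*x + 1 = (x - 1)^4

Eigenvalues and multiplicities (the geometric multiplicity of λ is n − rank(A − λI), which equals the number of Jordan blocks for λ):
  λ = 1: algebraic multiplicity = 4, geometric multiplicity = 2

Determining the block sizes for each eigenvalue:
  λ = 1: with am = 4 and gm = 2, the partition is not yet determined (e.g. several partitions of 4 into 2 parts exist). Let N = A − (1)·I. Computing rank(N^1) = 2, rank(N^2) = 0; the number of blocks of size ≥ j is rank(N^{j−1}) − rank(N^j), giving [2, 2]. So we have 2 block(s) of size 2 → block sizes [2, 2]

Assembling the blocks gives a Jordan form
J =
  [1, 1, 0, 0]
  [0, 1, 0, 0]
  [0, 0, 1, 1]
  [0, 0, 0, 1]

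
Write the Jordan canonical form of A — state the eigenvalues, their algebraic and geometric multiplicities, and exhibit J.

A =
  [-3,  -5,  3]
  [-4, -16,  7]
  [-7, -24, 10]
J_3(-3)

The characteristic polynomial is
  det(x·I − A) = x^3 + 9*x^2 + 27*x + 27 = (x + 3)^3

Eigenvalues and multiplicities (the geometric multiplicity of λ is n − rank(A − λI), which equals the number of Jordan blocks for λ):
  λ = -3: algebraic multiplicity = 3, geometric multiplicity = 1

Determining the block sizes for each eigenvalue:
  λ = -3: one block (gm = 1), so the single block has size am = 3 → block sizes [3]

Assembling the blocks gives a Jordan form
J =
  [-3,  1,  0]
  [ 0, -3,  1]
  [ 0,  0, -3]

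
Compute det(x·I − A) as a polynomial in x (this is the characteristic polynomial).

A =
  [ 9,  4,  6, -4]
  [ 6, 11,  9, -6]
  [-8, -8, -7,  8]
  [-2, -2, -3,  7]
x^4 - 20*x^3 + 150*x^2 - 500*x + 625

Expanding det(x·I − A) (e.g. by cofactor expansion or by noting that A is similar to its Jordan form J, which has the same characteristic polynomial as A) gives
  χ_A(x) = x^4 - 20*x^3 + 150*x^2 - 500*x + 625
which factors as (x - 5)^4. The eigenvalues (with algebraic multiplicities) are λ = 5 with multiplicity 4.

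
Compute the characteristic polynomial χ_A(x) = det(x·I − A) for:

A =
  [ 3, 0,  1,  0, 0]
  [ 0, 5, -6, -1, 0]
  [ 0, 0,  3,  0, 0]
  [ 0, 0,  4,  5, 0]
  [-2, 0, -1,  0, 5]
x^5 - 21*x^4 + 174*x^3 - 710*x^2 + 1425*x - 1125

Expanding det(x·I − A) (e.g. by cofactor expansion or by noting that A is similar to its Jordan form J, which has the same characteristic polynomial as A) gives
  χ_A(x) = x^5 - 21*x^4 + 174*x^3 - 710*x^2 + 1425*x - 1125
which factors as (x - 5)^3*(x - 3)^2. The eigenvalues (with algebraic multiplicities) are λ = 3 with multiplicity 2, λ = 5 with multiplicity 3.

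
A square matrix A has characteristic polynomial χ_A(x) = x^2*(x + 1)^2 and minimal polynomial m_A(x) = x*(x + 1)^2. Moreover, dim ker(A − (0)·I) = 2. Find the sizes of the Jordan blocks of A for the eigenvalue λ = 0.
Block sizes for λ = 0: [1, 1]

Step 1 — from the characteristic polynomial, algebraic multiplicity of λ = 0 is 2. From dim ker(A − (0)·I) = 2, there are exactly 2 Jordan blocks for λ = 0.
Step 2 — from the minimal polynomial, the factor (x − 0) tells us the largest block for λ = 0 has size 1.
Step 3 — with total size 2, 2 blocks, and largest block 1, the block sizes (in nonincreasing order) are [1, 1].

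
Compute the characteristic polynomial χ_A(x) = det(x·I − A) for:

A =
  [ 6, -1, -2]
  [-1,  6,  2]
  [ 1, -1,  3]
x^3 - 15*x^2 + 75*x - 125

Expanding det(x·I − A) (e.g. by cofactor expansion or by noting that A is similar to its Jordan form J, which has the same characteristic polynomial as A) gives
  χ_A(x) = x^3 - 15*x^2 + 75*x - 125
which factors as (x - 5)^3. The eigenvalues (with algebraic multiplicities) are λ = 5 with multiplicity 3.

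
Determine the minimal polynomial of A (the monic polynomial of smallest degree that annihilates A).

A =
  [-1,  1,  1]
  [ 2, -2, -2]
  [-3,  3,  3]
x^2

The characteristic polynomial is χ_A(x) = x^3, so the eigenvalues are known. The minimal polynomial is
  m_A(x) = Π_λ (x − λ)^{k_λ}
where k_λ is the size of the *largest* Jordan block for λ (equivalently, the smallest k with (A − λI)^k v = 0 for every generalised eigenvector v of λ).

  λ = 0: largest Jordan block has size 2, contributing (x − 0)^2

So m_A(x) = x^2 = x^2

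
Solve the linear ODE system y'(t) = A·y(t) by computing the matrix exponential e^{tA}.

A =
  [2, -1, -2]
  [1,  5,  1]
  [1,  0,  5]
e^{tA} =
  [t^2*exp(4*t)/2 - 2*t*exp(4*t) + exp(4*t), t^2*exp(4*t)/2 - t*exp(4*t), t^2*exp(4*t)/2 - 2*t*exp(4*t)]
  [t*exp(4*t), t*exp(4*t) + exp(4*t), t*exp(4*t)]
  [-t^2*exp(4*t)/2 + t*exp(4*t), -t^2*exp(4*t)/2, -t^2*exp(4*t)/2 + t*exp(4*t) + exp(4*t)]

Strategy: write A = P · J · P⁻¹ where J is a Jordan canonical form, so e^{tA} = P · e^{tJ} · P⁻¹, and e^{tJ} can be computed block-by-block.

A has Jordan form
J =
  [4, 1, 0]
  [0, 4, 1]
  [0, 0, 4]
(up to reordering of blocks).

Per-block formulas:
  For a 3×3 Jordan block J_3(4): exp(t · J_3(4)) = e^(4t)·(I + t·N + (t^2/2)·N^2), where N is the 3×3 nilpotent shift.

After assembling e^{tJ} and conjugating by P, we get:

e^{tA} =
  [t^2*exp(4*t)/2 - 2*t*exp(4*t) + exp(4*t), t^2*exp(4*t)/2 - t*exp(4*t), t^2*exp(4*t)/2 - 2*t*exp(4*t)]
  [t*exp(4*t), t*exp(4*t) + exp(4*t), t*exp(4*t)]
  [-t^2*exp(4*t)/2 + t*exp(4*t), -t^2*exp(4*t)/2, -t^2*exp(4*t)/2 + t*exp(4*t) + exp(4*t)]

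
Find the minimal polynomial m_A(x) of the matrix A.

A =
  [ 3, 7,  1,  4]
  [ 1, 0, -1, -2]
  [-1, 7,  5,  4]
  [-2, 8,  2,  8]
x^3 - 12*x^2 + 48*x - 64

The characteristic polynomial is χ_A(x) = (x - 4)^4, so the eigenvalues are known. The minimal polynomial is
  m_A(x) = Π_λ (x − λ)^{k_λ}
where k_λ is the size of the *largest* Jordan block for λ (equivalently, the smallest k with (A − λI)^k v = 0 for every generalised eigenvector v of λ).

  λ = 4: largest Jordan block has size 3, contributing (x − 4)^3

So m_A(x) = (x - 4)^3 = x^3 - 12*x^2 + 48*x - 64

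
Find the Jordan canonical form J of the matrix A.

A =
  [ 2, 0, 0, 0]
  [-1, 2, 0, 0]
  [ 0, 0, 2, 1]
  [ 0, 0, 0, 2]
J_2(2) ⊕ J_2(2)

The characteristic polynomial is
  det(x·I − A) = x^4 - 8*x^3 + 24*x^2 - 32*x + 16 = (x - 2)^4

Eigenvalues and multiplicities (the geometric multiplicity of λ is n − rank(A − λI), which equals the number of Jordan blocks for λ):
  λ = 2: algebraic multiplicity = 4, geometric multiplicity = 2

Determining the block sizes for each eigenvalue:
  λ = 2: with am = 4 and gm = 2, the partition is not yet determined (e.g. several partitions of 4 into 2 parts exist). Let N = A − (2)·I. Computing rank(N^1) = 2, rank(N^2) = 0; the number of blocks of size ≥ j is rank(N^{j−1}) − rank(N^j), giving [2, 2]. So we have 2 block(s) of size 2 → block sizes [2, 2]

Assembling the blocks gives a Jordan form
J =
  [2, 1, 0, 0]
  [0, 2, 0, 0]
  [0, 0, 2, 1]
  [0, 0, 0, 2]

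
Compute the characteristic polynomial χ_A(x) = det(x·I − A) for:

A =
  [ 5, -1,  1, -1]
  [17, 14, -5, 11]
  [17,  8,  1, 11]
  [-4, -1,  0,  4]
x^4 - 24*x^3 + 216*x^2 - 864*x + 1296

Expanding det(x·I − A) (e.g. by cofactor expansion or by noting that A is similar to its Jordan form J, which has the same characteristic polynomial as A) gives
  χ_A(x) = x^4 - 24*x^3 + 216*x^2 - 864*x + 1296
which factors as (x - 6)^4. The eigenvalues (with algebraic multiplicities) are λ = 6 with multiplicity 4.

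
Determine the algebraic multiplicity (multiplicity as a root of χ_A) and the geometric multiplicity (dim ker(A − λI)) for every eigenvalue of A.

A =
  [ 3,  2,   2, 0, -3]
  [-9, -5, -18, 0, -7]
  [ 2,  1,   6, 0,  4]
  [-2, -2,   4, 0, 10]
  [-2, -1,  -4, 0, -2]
λ = 0: alg = 4, geom = 2; λ = 2: alg = 1, geom = 1

Step 1 — factor the characteristic polynomial to read off the algebraic multiplicities:
  χ_A(x) = x^4*(x - 2)

Step 2 — compute geometric multiplicities via the rank-nullity identity g(λ) = n − rank(A − λI):
  rank(A − (0)·I) = 3, so dim ker(A − (0)·I) = n − 3 = 2
  rank(A − (2)·I) = 4, so dim ker(A − (2)·I) = n − 4 = 1

Summary:
  λ = 0: algebraic multiplicity = 4, geometric multiplicity = 2
  λ = 2: algebraic multiplicity = 1, geometric multiplicity = 1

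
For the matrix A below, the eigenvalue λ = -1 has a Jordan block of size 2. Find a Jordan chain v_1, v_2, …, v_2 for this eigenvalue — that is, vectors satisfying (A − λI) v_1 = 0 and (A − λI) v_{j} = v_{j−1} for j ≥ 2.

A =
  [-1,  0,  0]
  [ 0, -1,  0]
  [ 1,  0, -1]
A Jordan chain for λ = -1 of length 2:
v_1 = (0, 0, 1)ᵀ
v_2 = (1, 0, 0)ᵀ

Let N = A − (-1)·I. We want v_2 with N^2 v_2 = 0 but N^1 v_2 ≠ 0; then v_{j-1} := N · v_j for j = 2, …, 2.

Pick v_2 = (1, 0, 0)ᵀ.
Then v_1 = N · v_2 = (0, 0, 1)ᵀ.

Sanity check: (A − (-1)·I) v_1 = (0, 0, 0)ᵀ = 0. ✓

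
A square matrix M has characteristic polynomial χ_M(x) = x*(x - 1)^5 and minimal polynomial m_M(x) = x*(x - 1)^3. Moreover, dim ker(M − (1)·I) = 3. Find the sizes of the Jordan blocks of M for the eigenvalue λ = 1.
Block sizes for λ = 1: [3, 1, 1]

Step 1 — from the characteristic polynomial, algebraic multiplicity of λ = 1 is 5. From dim ker(M − (1)·I) = 3, there are exactly 3 Jordan blocks for λ = 1.
Step 2 — from the minimal polynomial, the factor (x − 1)^3 tells us the largest block for λ = 1 has size 3.
Step 3 — with total size 5, 3 blocks, and largest block 3, the block sizes (in nonincreasing order) are [3, 1, 1].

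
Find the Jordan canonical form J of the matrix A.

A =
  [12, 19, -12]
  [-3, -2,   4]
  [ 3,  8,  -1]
J_3(3)

The characteristic polynomial is
  det(x·I − A) = x^3 - 9*x^2 + 27*x - 27 = (x - 3)^3

Eigenvalues and multiplicities (the geometric multiplicity of λ is n − rank(A − λI), which equals the number of Jordan blocks for λ):
  λ = 3: algebraic multiplicity = 3, geometric multiplicity = 1

Determining the block sizes for each eigenvalue:
  λ = 3: one block (gm = 1), so the single block has size am = 3 → block sizes [3]

Assembling the blocks gives a Jordan form
J =
  [3, 1, 0]
  [0, 3, 1]
  [0, 0, 3]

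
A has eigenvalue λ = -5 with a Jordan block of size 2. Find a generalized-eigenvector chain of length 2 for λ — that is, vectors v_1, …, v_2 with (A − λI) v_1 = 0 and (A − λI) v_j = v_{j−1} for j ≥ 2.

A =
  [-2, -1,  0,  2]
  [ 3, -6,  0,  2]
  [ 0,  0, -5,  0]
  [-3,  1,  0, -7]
A Jordan chain for λ = -5 of length 2:
v_1 = (3, 3, 0, -3)ᵀ
v_2 = (1, 0, 0, 0)ᵀ

Let N = A − (-5)·I. We want v_2 with N^2 v_2 = 0 but N^1 v_2 ≠ 0; then v_{j-1} := N · v_j for j = 2, …, 2.

Pick v_2 = (1, 0, 0, 0)ᵀ.
Then v_1 = N · v_2 = (3, 3, 0, -3)ᵀ.

Sanity check: (A − (-5)·I) v_1 = (0, 0, 0, 0)ᵀ = 0. ✓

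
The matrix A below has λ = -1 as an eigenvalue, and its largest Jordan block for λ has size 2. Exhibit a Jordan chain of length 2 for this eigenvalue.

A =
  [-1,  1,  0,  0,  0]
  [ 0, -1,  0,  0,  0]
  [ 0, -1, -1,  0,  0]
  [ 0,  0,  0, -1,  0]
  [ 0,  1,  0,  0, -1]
A Jordan chain for λ = -1 of length 2:
v_1 = (1, 0, -1, 0, 1)ᵀ
v_2 = (0, 1, 0, 0, 0)ᵀ

Let N = A − (-1)·I. We want v_2 with N^2 v_2 = 0 but N^1 v_2 ≠ 0; then v_{j-1} := N · v_j for j = 2, …, 2.

Pick v_2 = (0, 1, 0, 0, 0)ᵀ.
Then v_1 = N · v_2 = (1, 0, -1, 0, 1)ᵀ.

Sanity check: (A − (-1)·I) v_1 = (0, 0, 0, 0, 0)ᵀ = 0. ✓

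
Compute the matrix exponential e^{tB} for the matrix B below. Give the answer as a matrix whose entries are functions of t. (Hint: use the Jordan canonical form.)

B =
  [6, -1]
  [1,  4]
e^{tB} =
  [t*exp(5*t) + exp(5*t), -t*exp(5*t)]
  [t*exp(5*t), -t*exp(5*t) + exp(5*t)]

Strategy: write B = P · J · P⁻¹ where J is a Jordan canonical form, so e^{tB} = P · e^{tJ} · P⁻¹, and e^{tJ} can be computed block-by-block.

B has Jordan form
J =
  [5, 1]
  [0, 5]
(up to reordering of blocks).

Per-block formulas:
  For a 2×2 Jordan block J_2(5): exp(t · J_2(5)) = e^(5t)·(I + t·N), where N is the 2×2 nilpotent shift.

After assembling e^{tJ} and conjugating by P, we get:

e^{tB} =
  [t*exp(5*t) + exp(5*t), -t*exp(5*t)]
  [t*exp(5*t), -t*exp(5*t) + exp(5*t)]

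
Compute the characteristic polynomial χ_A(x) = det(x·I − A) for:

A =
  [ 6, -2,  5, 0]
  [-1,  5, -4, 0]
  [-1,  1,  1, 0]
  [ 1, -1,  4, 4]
x^4 - 16*x^3 + 96*x^2 - 256*x + 256

Expanding det(x·I − A) (e.g. by cofactor expansion or by noting that A is similar to its Jordan form J, which has the same characteristic polynomial as A) gives
  χ_A(x) = x^4 - 16*x^3 + 96*x^2 - 256*x + 256
which factors as (x - 4)^4. The eigenvalues (with algebraic multiplicities) are λ = 4 with multiplicity 4.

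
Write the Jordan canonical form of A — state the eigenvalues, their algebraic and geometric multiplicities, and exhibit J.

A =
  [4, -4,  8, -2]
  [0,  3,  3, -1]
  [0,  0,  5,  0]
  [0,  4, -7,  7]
J_1(4) ⊕ J_3(5)

The characteristic polynomial is
  det(x·I − A) = x^4 - 19*x^3 + 135*x^2 - 425*x + 500 = (x - 5)^3*(x - 4)

Eigenvalues and multiplicities (the geometric multiplicity of λ is n − rank(A − λI), which equals the number of Jordan blocks for λ):
  λ = 4: algebraic multiplicity = 1, geometric multiplicity = 1
  λ = 5: algebraic multiplicity = 3, geometric multiplicity = 1

Determining the block sizes for each eigenvalue:
  λ = 4: one block (gm = 1), so the single block has size am = 1 → block sizes [1]
  λ = 5: one block (gm = 1), so the single block has size am = 3 → block sizes [3]

Assembling the blocks gives a Jordan form
J =
  [4, 0, 0, 0]
  [0, 5, 1, 0]
  [0, 0, 5, 1]
  [0, 0, 0, 5]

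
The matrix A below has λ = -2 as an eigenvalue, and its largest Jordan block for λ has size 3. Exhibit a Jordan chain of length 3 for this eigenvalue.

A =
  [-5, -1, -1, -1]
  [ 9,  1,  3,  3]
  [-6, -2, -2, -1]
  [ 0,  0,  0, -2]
A Jordan chain for λ = -2 of length 3:
v_1 = (6, -18, 0, 0)ᵀ
v_2 = (-3, 9, -6, 0)ᵀ
v_3 = (1, 0, 0, 0)ᵀ

Let N = A − (-2)·I. We want v_3 with N^3 v_3 = 0 but N^2 v_3 ≠ 0; then v_{j-1} := N · v_j for j = 3, …, 2.

Pick v_3 = (1, 0, 0, 0)ᵀ.
Then v_2 = N · v_3 = (-3, 9, -6, 0)ᵀ.
Then v_1 = N · v_2 = (6, -18, 0, 0)ᵀ.

Sanity check: (A − (-2)·I) v_1 = (0, 0, 0, 0)ᵀ = 0. ✓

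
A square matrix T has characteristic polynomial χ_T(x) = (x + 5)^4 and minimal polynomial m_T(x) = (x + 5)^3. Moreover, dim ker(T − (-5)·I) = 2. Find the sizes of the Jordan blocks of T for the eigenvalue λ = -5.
Block sizes for λ = -5: [3, 1]

Step 1 — from the characteristic polynomial, algebraic multiplicity of λ = -5 is 4. From dim ker(T − (-5)·I) = 2, there are exactly 2 Jordan blocks for λ = -5.
Step 2 — from the minimal polynomial, the factor (x + 5)^3 tells us the largest block for λ = -5 has size 3.
Step 3 — with total size 4, 2 blocks, and largest block 3, the block sizes (in nonincreasing order) are [3, 1].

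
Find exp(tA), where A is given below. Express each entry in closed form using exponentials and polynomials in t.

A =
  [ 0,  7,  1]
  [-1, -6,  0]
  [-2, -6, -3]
e^{tA} =
  [3*t*exp(-3*t) + exp(-3*t), -3*t^2*exp(-3*t) + 7*t*exp(-3*t), 3*t^2*exp(-3*t)/2 + t*exp(-3*t)]
  [-t*exp(-3*t), t^2*exp(-3*t) - 3*t*exp(-3*t) + exp(-3*t), -t^2*exp(-3*t)/2]
  [-2*t*exp(-3*t), 2*t^2*exp(-3*t) - 6*t*exp(-3*t), -t^2*exp(-3*t) + exp(-3*t)]

Strategy: write A = P · J · P⁻¹ where J is a Jordan canonical form, so e^{tA} = P · e^{tJ} · P⁻¹, and e^{tJ} can be computed block-by-block.

A has Jordan form
J =
  [-3,  1,  0]
  [ 0, -3,  1]
  [ 0,  0, -3]
(up to reordering of blocks).

Per-block formulas:
  For a 3×3 Jordan block J_3(-3): exp(t · J_3(-3)) = e^(-3t)·(I + t·N + (t^2/2)·N^2), where N is the 3×3 nilpotent shift.

After assembling e^{tJ} and conjugating by P, we get:

e^{tA} =
  [3*t*exp(-3*t) + exp(-3*t), -3*t^2*exp(-3*t) + 7*t*exp(-3*t), 3*t^2*exp(-3*t)/2 + t*exp(-3*t)]
  [-t*exp(-3*t), t^2*exp(-3*t) - 3*t*exp(-3*t) + exp(-3*t), -t^2*exp(-3*t)/2]
  [-2*t*exp(-3*t), 2*t^2*exp(-3*t) - 6*t*exp(-3*t), -t^2*exp(-3*t) + exp(-3*t)]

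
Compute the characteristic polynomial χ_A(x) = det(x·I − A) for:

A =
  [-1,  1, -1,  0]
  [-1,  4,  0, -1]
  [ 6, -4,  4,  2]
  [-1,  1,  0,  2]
x^4 - 9*x^3 + 30*x^2 - 44*x + 24

Expanding det(x·I − A) (e.g. by cofactor expansion or by noting that A is similar to its Jordan form J, which has the same characteristic polynomial as A) gives
  χ_A(x) = x^4 - 9*x^3 + 30*x^2 - 44*x + 24
which factors as (x - 3)*(x - 2)^3. The eigenvalues (with algebraic multiplicities) are λ = 2 with multiplicity 3, λ = 3 with multiplicity 1.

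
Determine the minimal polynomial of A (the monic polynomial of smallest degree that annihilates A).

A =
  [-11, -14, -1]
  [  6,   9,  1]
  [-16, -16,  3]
x^3 - x^2 - 21*x + 45

The characteristic polynomial is χ_A(x) = (x - 3)^2*(x + 5), so the eigenvalues are known. The minimal polynomial is
  m_A(x) = Π_λ (x − λ)^{k_λ}
where k_λ is the size of the *largest* Jordan block for λ (equivalently, the smallest k with (A − λI)^k v = 0 for every generalised eigenvector v of λ).

  λ = -5: largest Jordan block has size 1, contributing (x + 5)
  λ = 3: largest Jordan block has size 2, contributing (x − 3)^2

So m_A(x) = (x - 3)^2*(x + 5) = x^3 - x^2 - 21*x + 45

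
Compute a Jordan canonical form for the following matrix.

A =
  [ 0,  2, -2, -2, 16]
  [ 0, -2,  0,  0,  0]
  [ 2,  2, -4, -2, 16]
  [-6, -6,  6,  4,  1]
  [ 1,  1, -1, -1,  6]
J_1(-2) ⊕ J_1(-2) ⊕ J_1(-2) ⊕ J_2(5)

The characteristic polynomial is
  det(x·I − A) = x^5 - 4*x^4 - 23*x^3 + 38*x^2 + 220*x + 200 = (x - 5)^2*(x + 2)^3

Eigenvalues and multiplicities (the geometric multiplicity of λ is n − rank(A − λI), which equals the number of Jordan blocks for λ):
  λ = -2: algebraic multiplicity = 3, geometric multiplicity = 3
  λ = 5: algebraic multiplicity = 2, geometric multiplicity = 1

Determining the block sizes for each eigenvalue:
  λ = -2: gm = am = 3, so every block has size 1 → block sizes [1, 1, 1]
  λ = 5: one block (gm = 1), so the single block has size am = 2 → block sizes [2]

Assembling the blocks gives a Jordan form
J =
  [-2,  0,  0, 0, 0]
  [ 0, -2,  0, 0, 0]
  [ 0,  0, -2, 0, 0]
  [ 0,  0,  0, 5, 1]
  [ 0,  0,  0, 0, 5]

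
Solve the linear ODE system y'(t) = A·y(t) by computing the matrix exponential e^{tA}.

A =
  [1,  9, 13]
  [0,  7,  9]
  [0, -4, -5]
e^{tA} =
  [exp(t), t^2*exp(t) + 9*t*exp(t), 3*t^2*exp(t)/2 + 13*t*exp(t)]
  [0, 6*t*exp(t) + exp(t), 9*t*exp(t)]
  [0, -4*t*exp(t), -6*t*exp(t) + exp(t)]

Strategy: write A = P · J · P⁻¹ where J is a Jordan canonical form, so e^{tA} = P · e^{tJ} · P⁻¹, and e^{tJ} can be computed block-by-block.

A has Jordan form
J =
  [1, 1, 0]
  [0, 1, 1]
  [0, 0, 1]
(up to reordering of blocks).

Per-block formulas:
  For a 3×3 Jordan block J_3(1): exp(t · J_3(1)) = e^(1t)·(I + t·N + (t^2/2)·N^2), where N is the 3×3 nilpotent shift.

After assembling e^{tJ} and conjugating by P, we get:

e^{tA} =
  [exp(t), t^2*exp(t) + 9*t*exp(t), 3*t^2*exp(t)/2 + 13*t*exp(t)]
  [0, 6*t*exp(t) + exp(t), 9*t*exp(t)]
  [0, -4*t*exp(t), -6*t*exp(t) + exp(t)]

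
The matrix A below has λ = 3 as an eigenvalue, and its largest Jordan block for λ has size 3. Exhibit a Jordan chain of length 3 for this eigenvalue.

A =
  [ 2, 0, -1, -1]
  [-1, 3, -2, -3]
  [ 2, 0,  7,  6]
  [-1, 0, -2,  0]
A Jordan chain for λ = 3 of length 3:
v_1 = (-1, -1, 2, -1)ᵀ
v_2 = (-1, -2, 4, -2)ᵀ
v_3 = (0, 0, 1, 0)ᵀ

Let N = A − (3)·I. We want v_3 with N^3 v_3 = 0 but N^2 v_3 ≠ 0; then v_{j-1} := N · v_j for j = 3, …, 2.

Pick v_3 = (0, 0, 1, 0)ᵀ.
Then v_2 = N · v_3 = (-1, -2, 4, -2)ᵀ.
Then v_1 = N · v_2 = (-1, -1, 2, -1)ᵀ.

Sanity check: (A − (3)·I) v_1 = (0, 0, 0, 0)ᵀ = 0. ✓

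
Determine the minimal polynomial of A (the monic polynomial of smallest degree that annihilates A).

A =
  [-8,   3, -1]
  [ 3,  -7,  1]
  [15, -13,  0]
x^3 + 15*x^2 + 75*x + 125

The characteristic polynomial is χ_A(x) = (x + 5)^3, so the eigenvalues are known. The minimal polynomial is
  m_A(x) = Π_λ (x − λ)^{k_λ}
where k_λ is the size of the *largest* Jordan block for λ (equivalently, the smallest k with (A − λI)^k v = 0 for every generalised eigenvector v of λ).

  λ = -5: largest Jordan block has size 3, contributing (x + 5)^3

So m_A(x) = (x + 5)^3 = x^3 + 15*x^2 + 75*x + 125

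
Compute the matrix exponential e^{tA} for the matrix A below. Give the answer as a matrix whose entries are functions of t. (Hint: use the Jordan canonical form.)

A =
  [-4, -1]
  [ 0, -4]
e^{tA} =
  [exp(-4*t), -t*exp(-4*t)]
  [0, exp(-4*t)]

Strategy: write A = P · J · P⁻¹ where J is a Jordan canonical form, so e^{tA} = P · e^{tJ} · P⁻¹, and e^{tJ} can be computed block-by-block.

A has Jordan form
J =
  [-4,  1]
  [ 0, -4]
(up to reordering of blocks).

Per-block formulas:
  For a 2×2 Jordan block J_2(-4): exp(t · J_2(-4)) = e^(-4t)·(I + t·N), where N is the 2×2 nilpotent shift.

After assembling e^{tJ} and conjugating by P, we get:

e^{tA} =
  [exp(-4*t), -t*exp(-4*t)]
  [0, exp(-4*t)]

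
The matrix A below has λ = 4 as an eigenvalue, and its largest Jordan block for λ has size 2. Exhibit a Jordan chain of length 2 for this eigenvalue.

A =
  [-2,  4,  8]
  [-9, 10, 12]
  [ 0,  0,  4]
A Jordan chain for λ = 4 of length 2:
v_1 = (-6, -9, 0)ᵀ
v_2 = (1, 0, 0)ᵀ

Let N = A − (4)·I. We want v_2 with N^2 v_2 = 0 but N^1 v_2 ≠ 0; then v_{j-1} := N · v_j for j = 2, …, 2.

Pick v_2 = (1, 0, 0)ᵀ.
Then v_1 = N · v_2 = (-6, -9, 0)ᵀ.

Sanity check: (A − (4)·I) v_1 = (0, 0, 0)ᵀ = 0. ✓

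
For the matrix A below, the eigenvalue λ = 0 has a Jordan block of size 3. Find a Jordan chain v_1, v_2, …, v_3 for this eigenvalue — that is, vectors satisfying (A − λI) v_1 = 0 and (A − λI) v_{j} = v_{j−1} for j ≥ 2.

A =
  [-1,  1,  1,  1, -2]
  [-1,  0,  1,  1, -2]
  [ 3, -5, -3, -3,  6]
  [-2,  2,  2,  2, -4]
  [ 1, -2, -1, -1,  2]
A Jordan chain for λ = 0 of length 3:
v_1 = (-1, 0, 5, -2, 2)ᵀ
v_2 = (-1, -1, 3, -2, 1)ᵀ
v_3 = (1, 0, 0, 0, 0)ᵀ

Let N = A − (0)·I. We want v_3 with N^3 v_3 = 0 but N^2 v_3 ≠ 0; then v_{j-1} := N · v_j for j = 3, …, 2.

Pick v_3 = (1, 0, 0, 0, 0)ᵀ.
Then v_2 = N · v_3 = (-1, -1, 3, -2, 1)ᵀ.
Then v_1 = N · v_2 = (-1, 0, 5, -2, 2)ᵀ.

Sanity check: (A − (0)·I) v_1 = (0, 0, 0, 0, 0)ᵀ = 0. ✓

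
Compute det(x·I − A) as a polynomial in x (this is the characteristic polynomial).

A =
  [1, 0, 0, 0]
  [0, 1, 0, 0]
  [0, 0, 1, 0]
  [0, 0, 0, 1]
x^4 - 4*x^3 + 6*x^2 - 4*x + 1

Expanding det(x·I − A) (e.g. by cofactor expansion or by noting that A is similar to its Jordan form J, which has the same characteristic polynomial as A) gives
  χ_A(x) = x^4 - 4*x^3 + 6*x^2 - 4*x + 1
which factors as (x - 1)^4. The eigenvalues (with algebraic multiplicities) are λ = 1 with multiplicity 4.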